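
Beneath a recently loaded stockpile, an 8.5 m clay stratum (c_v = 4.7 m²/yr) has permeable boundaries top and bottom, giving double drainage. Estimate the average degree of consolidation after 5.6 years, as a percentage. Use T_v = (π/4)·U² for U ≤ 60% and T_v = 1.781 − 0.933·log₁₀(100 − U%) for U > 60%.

U ≈ 97.8 %

Drainage path length: H_d = H/2 = 4.25 m (double drainage).
T_v = c_v·t/H_d² = 4.7×5.6/4.25² = 1.4572.
T_v = 1.4572 corresponds to the U > 60% branch:
U = 1 − 10^((1.781 − T_v)/0.933)/100 = 0.9778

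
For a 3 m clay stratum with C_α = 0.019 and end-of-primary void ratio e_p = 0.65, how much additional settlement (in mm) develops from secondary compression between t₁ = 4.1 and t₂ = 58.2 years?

S_s ≈ 39.8 mm

Secondary compression: S_s = C_α·H/(1+e_p)·log₁₀(t₂/t₁)
S_s = 0.019×3/(1+0.65)×log₁₀(58.2/4.1)
    = 0.03455 × 1.152 = 0.0398 m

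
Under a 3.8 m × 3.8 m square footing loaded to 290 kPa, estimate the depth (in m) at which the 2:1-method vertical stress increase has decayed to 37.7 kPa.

2:1 spreading — at depth z the loaded area has grown by z in each plan dimension:
qB²/(B+z)² = Δσ_z ⇒ z = B(√(q/Δσ_z) − 1) = 3.8×(√(290/37.7) − 1) = 6.739 m

z ≈ 6.74 m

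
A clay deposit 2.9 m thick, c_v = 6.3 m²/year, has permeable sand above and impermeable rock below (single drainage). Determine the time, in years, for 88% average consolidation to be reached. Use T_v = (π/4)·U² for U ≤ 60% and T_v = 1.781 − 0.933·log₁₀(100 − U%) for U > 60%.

Drainage path length: H_d = H = 2.9 m (single drainage).
U > 60%: T_v = 1.781 − 0.933·log₁₀(100 − 88) = 0.77412.
t = T_v·H_d²/c_v = 0.77412×2.9²/6.3 = 1.033 years.

t ≈ 1.03 years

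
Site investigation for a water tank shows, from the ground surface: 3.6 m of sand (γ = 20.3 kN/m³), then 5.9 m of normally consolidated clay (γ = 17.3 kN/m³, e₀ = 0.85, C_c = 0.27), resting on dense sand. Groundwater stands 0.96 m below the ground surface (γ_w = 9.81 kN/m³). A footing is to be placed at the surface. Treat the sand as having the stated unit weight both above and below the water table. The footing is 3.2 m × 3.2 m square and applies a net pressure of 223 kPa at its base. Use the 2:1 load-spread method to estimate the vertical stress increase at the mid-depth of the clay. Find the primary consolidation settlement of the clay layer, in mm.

Mid-depth of clay below the ground surface: z = 3.6 + 5.9/2 = 6.55 m.
Total vertical stress at mid-clay: σ_v = 20.3×3.6 + 17.3×2.95 = 124.12 kPa.
Pore pressure: u = 9.81×(6.55 − 0.96) = 54.838 kPa.
Initial effective stress: σ'_0 = σ_v − u = 124.12 − 54.838 = 69.282 kPa.
Stress increase at mid-clay by the 2:1 spreading method:
Δσ = qBL/((B+z)(L+z)) = 223×3.2×3.2/((3.2+6.55)(3.2+6.55)) = 24.021 kPa
Final effective stress: σ'_f = σ'_0 + Δσ = 69.282 + 24.021 = 93.303 kPa.
Normally consolidated clay, so the full stress increment lies on the virgin compression line:
S_c = C_c·H/(1+e₀)·log₁₀(σ'_f/σ'_0) = 0.27×5.9/(1+0.85)×log₁₀(93.303/69.282)
    = 0.86108 × 0.12928 = 0.1113 m

S_c ≈ 111 mm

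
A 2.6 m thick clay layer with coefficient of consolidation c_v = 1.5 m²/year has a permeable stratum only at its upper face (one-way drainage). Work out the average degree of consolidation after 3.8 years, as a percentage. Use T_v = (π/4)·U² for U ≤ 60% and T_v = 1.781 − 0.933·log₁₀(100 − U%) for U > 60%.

U ≈ 89.9 %

Drainage path length: H_d = H = 2.6 m (single drainage).
T_v = c_v·t/H_d² = 1.5×3.8/2.6² = 0.8432.
T_v = 0.8432 corresponds to the U > 60% branch:
U = 1 − 10^((1.781 − T_v)/0.933)/100 = 0.8988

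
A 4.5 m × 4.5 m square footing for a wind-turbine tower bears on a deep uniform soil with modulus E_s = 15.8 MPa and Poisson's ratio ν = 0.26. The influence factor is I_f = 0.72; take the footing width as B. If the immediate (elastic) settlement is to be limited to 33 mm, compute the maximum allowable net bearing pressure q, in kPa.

E_s = 15.8 MPa = 15800 kPa.
S_e = q·B·(1−ν²)/E_s · I_f  ⇒  q = S_e·E_s / (B·(1−ν²)·I_f).
q = 0.033 × 15800 / (4.5 × 0.9324 × 0.72) = 172.6 kPa

q ≈ 173 kPa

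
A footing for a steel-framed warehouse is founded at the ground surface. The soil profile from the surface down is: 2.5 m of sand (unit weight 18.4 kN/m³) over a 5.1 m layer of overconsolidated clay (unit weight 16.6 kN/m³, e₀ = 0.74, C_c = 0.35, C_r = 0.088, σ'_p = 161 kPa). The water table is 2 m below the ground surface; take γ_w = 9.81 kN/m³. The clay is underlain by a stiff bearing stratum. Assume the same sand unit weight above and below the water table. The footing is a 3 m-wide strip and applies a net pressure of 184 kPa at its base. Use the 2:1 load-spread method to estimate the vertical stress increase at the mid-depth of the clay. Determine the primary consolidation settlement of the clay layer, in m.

Mid-depth of clay below the ground surface: z = 2.5 + 5.1/2 = 5.05 m.
Total vertical stress at mid-clay: σ_v = 18.4×2.5 + 16.6×2.55 = 88.33 kPa.
Pore pressure: u = 9.81×(5.05 − 2) = 29.921 kPa.
Initial effective stress: σ'_0 = σ_v − u = 88.33 − 29.921 = 58.409 kPa.
Stress increase at mid-clay by the 2:1 spreading method:
Δσ = qB/(B+z) = 184×3/(3+5.05) = 68.571 kPa
Final effective stress: σ'_f = 58.409 + 68.571 = 126.98 kPa.
σ'_f = 126.98 ≤ σ'_p = 161 kPa, so the clay remains overconsolidated and only the recompression index applies:
S_c = C_r·H/(1+e₀)·log₁₀(σ'_f/σ'_0) = 0.088×5.1/1.74×log₁₀(126.98/58.409)
    = 0.25793 × 0.33726 = 0.08699 m

S_c ≈ 0.087 m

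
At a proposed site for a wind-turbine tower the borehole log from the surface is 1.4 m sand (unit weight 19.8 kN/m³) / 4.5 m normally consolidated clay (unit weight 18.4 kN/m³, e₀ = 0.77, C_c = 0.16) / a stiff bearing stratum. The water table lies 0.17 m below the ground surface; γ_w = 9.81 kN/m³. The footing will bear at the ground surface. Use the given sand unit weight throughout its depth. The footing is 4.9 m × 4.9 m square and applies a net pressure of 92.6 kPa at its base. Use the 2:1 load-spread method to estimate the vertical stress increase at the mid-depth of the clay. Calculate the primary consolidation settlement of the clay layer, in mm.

Mid-depth of clay below the ground surface: z = 1.4 + 4.5/2 = 3.65 m.
Total vertical stress at mid-clay: σ_v = 19.8×1.4 + 18.4×2.25 = 69.12 kPa.
Pore pressure: u = 9.81×(3.65 − 0.17) = 34.139 kPa.
Initial effective stress: σ'_0 = σ_v − u = 69.12 − 34.139 = 34.981 kPa.
Stress increase at mid-clay by the 2:1 spreading method:
Δσ = qBL/((B+z)(L+z)) = 92.6×4.9×4.9/((4.9+3.65)(4.9+3.65)) = 30.414 kPa
Final effective stress: σ'_f = σ'_0 + Δσ = 34.981 + 30.414 = 65.395 kPa.
Normally consolidated clay, so the full stress increment lies on the virgin compression line:
S_c = C_c·H/(1+e₀)·log₁₀(σ'_f/σ'_0) = 0.16×4.5/(1+0.77)×log₁₀(65.395/34.981)
    = 0.40678 × 0.27171 = 0.1105 m

S_c ≈ 111 mm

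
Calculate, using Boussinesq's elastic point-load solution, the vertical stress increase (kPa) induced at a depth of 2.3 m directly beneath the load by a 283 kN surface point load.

Δσ_z ≈ 25.5 kPa

Boussinesq vertical stress below a point load on an elastic half-space:
Δσ_z = 3P/(2πz²) · [1 + (r/z)²]^(−5/2)
r/z = 0/2.3 = 0; [1+(r/z)²]^(−5/2) = 1.
Δσ_z = 3×283/(2π×2.3²) × 1 = 25.543 × 1 = 25.54 kPa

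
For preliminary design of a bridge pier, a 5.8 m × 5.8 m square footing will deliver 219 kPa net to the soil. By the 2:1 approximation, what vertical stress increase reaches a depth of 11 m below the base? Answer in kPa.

By the 2:1 method the load spreads at 1 horizontal : 2 vertical, so at depth z the loaded area has grown by z in each plan dimension:
Δσ = qBL/((B+z)(L+z)) = 219×5.8×5.8/((5.8+11)(5.8+11)) = 26.102 kPa

Δσ_z ≈ 26.1 kPa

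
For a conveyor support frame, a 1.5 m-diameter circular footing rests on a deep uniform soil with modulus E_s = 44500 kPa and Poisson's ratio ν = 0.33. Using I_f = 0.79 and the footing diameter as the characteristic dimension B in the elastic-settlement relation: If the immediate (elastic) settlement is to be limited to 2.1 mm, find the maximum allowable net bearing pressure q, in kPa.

S_e = q·B·(1−ν²)/E_s · I_f  ⇒  q = S_e·E_s / (B·(1−ν²)·I_f).
q = 0.0021 × 44500 / (1.5 × 0.8911 × 0.79) = 88.5 kPa

q ≈ 88.5 kPa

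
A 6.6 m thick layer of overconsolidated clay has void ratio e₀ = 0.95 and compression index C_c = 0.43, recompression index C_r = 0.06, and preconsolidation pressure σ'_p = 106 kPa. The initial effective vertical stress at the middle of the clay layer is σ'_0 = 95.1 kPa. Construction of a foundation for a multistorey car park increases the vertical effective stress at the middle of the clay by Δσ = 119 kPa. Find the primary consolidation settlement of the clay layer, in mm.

Final effective stress: σ'_f = 95.1 + 119 = 214.1 kPa.
σ'_f = 214.1 > σ'_p = 106 kPa, so the stress path crosses the preconsolidation pressure — recompression up to σ'_p, then virgin compression beyond:
S_c = H/(1+e₀)·[C_r·log₁₀(σ'_p/σ'_0) + C_c·log₁₀(σ'_f/σ'_p)]
    = 6.6/1.95 × [0.06×log₁₀(106/95.1) + 0.43×log₁₀(214.1/106)]
    = 3.3846 × [0.0028275 + 0.13128] = 0.4539 m

S_c ≈ 454 mm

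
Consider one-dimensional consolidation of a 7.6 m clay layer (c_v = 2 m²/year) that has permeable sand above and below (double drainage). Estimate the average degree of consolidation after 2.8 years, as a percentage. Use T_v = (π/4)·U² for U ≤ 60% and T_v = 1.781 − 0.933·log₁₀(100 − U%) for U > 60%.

U ≈ 68.9 %

Drainage path length: H_d = H/2 = 3.8 m (double drainage).
T_v = c_v·t/H_d² = 2×2.8/3.8² = 0.38781.
T_v = 0.38781 corresponds to the U > 60% branch:
U = 1 − 10^((1.781 − T_v)/0.933)/100 = 0.6887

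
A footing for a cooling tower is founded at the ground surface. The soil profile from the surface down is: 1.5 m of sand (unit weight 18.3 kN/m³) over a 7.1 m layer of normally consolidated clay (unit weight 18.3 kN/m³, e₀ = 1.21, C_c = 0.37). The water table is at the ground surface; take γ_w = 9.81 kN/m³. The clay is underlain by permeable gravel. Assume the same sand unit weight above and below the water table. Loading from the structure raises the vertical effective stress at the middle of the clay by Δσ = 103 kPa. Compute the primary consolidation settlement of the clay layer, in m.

S_c ≈ 0.632 m

Mid-depth of clay below the ground surface: z = 1.5 + 7.1/2 = 5.05 m.
Total vertical stress at mid-clay: σ_v = 18.3×1.5 + 18.3×3.55 = 92.415 kPa.
Pore pressure: u = 9.81×(5.05 − 0) = 49.541 kPa.
Initial effective stress: σ'_0 = σ_v − u = 92.415 − 49.541 = 42.874 kPa.
Final effective stress: σ'_f = σ'_0 + Δσ = 42.874 + 103 = 145.87 kPa.
Normally consolidated clay, so the full stress increment lies on the virgin compression line:
S_c = C_c·H/(1+e₀)·log₁₀(σ'_f/σ'_0) = 0.37×7.1/(1+1.21)×log₁₀(145.87/42.874)
    = 1.1887 × 0.53177 = 0.6321 m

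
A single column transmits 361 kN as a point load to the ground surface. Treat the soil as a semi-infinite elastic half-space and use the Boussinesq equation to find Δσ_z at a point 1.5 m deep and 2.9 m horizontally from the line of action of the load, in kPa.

Boussinesq vertical stress below a point load on an elastic half-space:
Δσ_z = 3P/(2πz²) · [1 + (r/z)²]^(−5/2)
r/z = 2.9/1.5 = 1.9333; [1+(r/z)²]^(−5/2) = 0.020467.
Δσ_z = 3×361/(2π×1.5²) × 0.020467 = 76.607 × 0.020467 = 1.568 kPa

Δσ_z ≈ 1.57 kPa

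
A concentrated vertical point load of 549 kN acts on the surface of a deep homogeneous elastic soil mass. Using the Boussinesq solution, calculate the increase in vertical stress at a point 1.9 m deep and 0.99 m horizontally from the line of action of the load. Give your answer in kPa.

Δσ_z ≈ 39.8 kPa

Boussinesq vertical stress below a point load on an elastic half-space:
Δσ_z = 3P/(2πz²) · [1 + (r/z)²]^(−5/2)
r/z = 0.99/1.9 = 0.52105; [1+(r/z)²]^(−5/2) = 0.54855.
Δσ_z = 3×549/(2π×1.9²) × 0.54855 = 72.612 × 0.54855 = 39.83 kPa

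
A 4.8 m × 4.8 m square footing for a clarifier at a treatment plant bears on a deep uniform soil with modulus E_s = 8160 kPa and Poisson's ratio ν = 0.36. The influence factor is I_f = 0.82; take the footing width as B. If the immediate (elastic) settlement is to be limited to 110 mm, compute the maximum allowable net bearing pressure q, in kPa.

S_e = q·B·(1−ν²)/E_s · I_f  ⇒  q = S_e·E_s / (B·(1−ν²)·I_f).
q = 0.11 × 8160 / (4.8 × 0.8704 × 0.82) = 262 kPa

q ≈ 262 kPa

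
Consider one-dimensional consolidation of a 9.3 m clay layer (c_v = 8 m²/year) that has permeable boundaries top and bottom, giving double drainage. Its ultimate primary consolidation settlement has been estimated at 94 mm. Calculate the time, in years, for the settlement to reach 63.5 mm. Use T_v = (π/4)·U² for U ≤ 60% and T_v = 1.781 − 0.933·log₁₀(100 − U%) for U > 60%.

t ≈ 1 years

Drainage path length: H_d = H/2 = 4.65 m (double drainage).
U = S(t)/S_ult = 63.5/94 = 0.6755.
U > 60%: T_v = 1.781 − 0.933·log₁₀(100 − 67.553) = 0.37108.
t = T_v·H_d²/c_v = 0.37108×4.65²/8 = 1.003 years.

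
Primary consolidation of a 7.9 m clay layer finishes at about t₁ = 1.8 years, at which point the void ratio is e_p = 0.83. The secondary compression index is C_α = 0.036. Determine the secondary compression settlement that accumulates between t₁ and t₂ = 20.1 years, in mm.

Secondary compression: S_s = C_α·H/(1+e_p)·log₁₀(t₂/t₁)
S_s = 0.036×7.9/(1+0.83)×log₁₀(20.1/1.8)
    = 0.1554 × 1.048 = 0.1629 m

S_s ≈ 163 mm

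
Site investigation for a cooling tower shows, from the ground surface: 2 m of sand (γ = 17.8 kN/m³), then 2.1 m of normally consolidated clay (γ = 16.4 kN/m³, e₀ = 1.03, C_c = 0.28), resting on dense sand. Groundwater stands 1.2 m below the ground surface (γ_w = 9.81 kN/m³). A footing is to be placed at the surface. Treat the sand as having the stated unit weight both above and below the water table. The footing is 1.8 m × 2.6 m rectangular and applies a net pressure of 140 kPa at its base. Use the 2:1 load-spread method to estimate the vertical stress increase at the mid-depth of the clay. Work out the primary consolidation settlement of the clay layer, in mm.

S_c ≈ 66 mm

Mid-depth of clay below the ground surface: z = 2 + 2.1/2 = 3.05 m.
Total vertical stress at mid-clay: σ_v = 17.8×2 + 16.4×1.05 = 52.82 kPa.
Pore pressure: u = 9.81×(3.05 − 1.2) = 18.149 kPa.
Initial effective stress: σ'_0 = σ_v − u = 52.82 − 18.149 = 34.671 kPa.
Stress increase at mid-clay by the 2:1 spreading method:
Δσ = qBL/((B+z)(L+z)) = 140×1.8×2.6/((1.8+3.05)(2.6+3.05)) = 23.91 kPa
Final effective stress: σ'_f = σ'_0 + Δσ = 34.671 + 23.91 = 58.581 kPa.
Normally consolidated clay, so the full stress increment lies on the virgin compression line:
S_c = C_c·H/(1+e₀)·log₁₀(σ'_f/σ'_0) = 0.28×2.1/(1+1.03)×log₁₀(58.581/34.671)
    = 0.28966 × 0.22779 = 0.06598 m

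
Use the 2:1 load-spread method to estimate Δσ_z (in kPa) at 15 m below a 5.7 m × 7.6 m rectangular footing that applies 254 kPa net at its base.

By the 2:1 method the load spreads at 1 horizontal : 2 vertical, so at depth z the loaded area has grown by z in each plan dimension:
Δσ = qBL/((B+z)(L+z)) = 254×5.7×7.6/((5.7+15)(7.6+15)) = 23.52 kPa

Δσ_z ≈ 23.5 kPa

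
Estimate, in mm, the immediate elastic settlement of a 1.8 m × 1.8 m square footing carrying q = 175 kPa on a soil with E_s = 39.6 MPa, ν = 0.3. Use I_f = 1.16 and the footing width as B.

Immediate (elastic) settlement: S_e = q·B·(1−ν²)/E_s · I_f.
E_s = 39.6 MPa = 39600 kPa.
S_e = 175 × 1.8 × (1 − 0.3²) / 39600 × 1.16
    = 175 × 1.8 × 0.91 / 39600 × 1.16
    = 0.008397 m = 8.397 mm

S_e ≈ 8.4 mm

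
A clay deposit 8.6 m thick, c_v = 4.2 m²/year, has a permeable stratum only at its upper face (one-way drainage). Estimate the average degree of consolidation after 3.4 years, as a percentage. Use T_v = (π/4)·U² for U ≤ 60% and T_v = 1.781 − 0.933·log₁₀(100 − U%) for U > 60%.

Drainage path length: H_d = H = 8.6 m (single drainage).
T_v = c_v·t/H_d² = 4.2×3.4/8.6² = 0.19308.
T_v = 0.19308 corresponds to the U ≤ 60% branch:
U = √(4T_v/π) = 0.4958

U ≈ 49.6 %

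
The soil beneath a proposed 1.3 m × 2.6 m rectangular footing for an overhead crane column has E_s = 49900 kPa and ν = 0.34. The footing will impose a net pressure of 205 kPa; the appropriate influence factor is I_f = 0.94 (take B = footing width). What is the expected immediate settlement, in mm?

Immediate (elastic) settlement: S_e = q·B·(1−ν²)/E_s · I_f.
S_e = 205 × 1.3 × (1 − 0.34²) / 49900 × 0.94
    = 205 × 1.3 × 0.8844 / 49900 × 0.94
    = 0.00444 m = 4.44 mm

S_e ≈ 4.44 mm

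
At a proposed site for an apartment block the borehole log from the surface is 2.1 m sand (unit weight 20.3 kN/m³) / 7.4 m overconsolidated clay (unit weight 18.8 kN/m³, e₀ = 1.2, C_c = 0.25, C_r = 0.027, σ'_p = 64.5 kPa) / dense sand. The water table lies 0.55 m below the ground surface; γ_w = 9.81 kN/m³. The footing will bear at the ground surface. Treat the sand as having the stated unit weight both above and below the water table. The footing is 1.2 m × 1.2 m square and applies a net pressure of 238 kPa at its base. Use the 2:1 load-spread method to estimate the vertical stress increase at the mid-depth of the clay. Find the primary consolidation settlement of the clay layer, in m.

Mid-depth of clay below the ground surface: z = 2.1 + 7.4/2 = 5.8 m.
Total vertical stress at mid-clay: σ_v = 20.3×2.1 + 18.8×3.7 = 112.19 kPa.
Pore pressure: u = 9.81×(5.8 − 0.55) = 51.503 kPa.
Initial effective stress: σ'_0 = σ_v − u = 112.19 − 51.503 = 60.687 kPa.
Stress increase at mid-clay by the 2:1 spreading method:
Δσ = qBL/((B+z)(L+z)) = 238×1.2×1.2/((1.2+5.8)(1.2+5.8)) = 6.9943 kPa
Final effective stress: σ'_f = 60.687 + 6.9943 = 67.681 kPa.
σ'_f = 67.681 > σ'_p = 64.5 kPa, so the stress path crosses the preconsolidation pressure — recompression up to σ'_p, then virgin compression beyond:
S_c = H/(1+e₀)·[C_r·log₁₀(σ'_p/σ'_0) + C_c·log₁₀(σ'_f/σ'_p)]
    = 7.4/2.2 × [0.027×log₁₀(64.5/60.687) + 0.25×log₁₀(67.681/64.5)]
    = 3.3636 × [0.00071453 + 0.0052268] = 0.01998 m

S_c ≈ 0.02 m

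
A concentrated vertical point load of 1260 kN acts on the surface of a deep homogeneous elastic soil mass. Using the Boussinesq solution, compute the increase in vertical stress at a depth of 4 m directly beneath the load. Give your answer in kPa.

Δσ_z ≈ 37.6 kPa

Boussinesq vertical stress below a point load on an elastic half-space:
Δσ_z = 3P/(2πz²) · [1 + (r/z)²]^(−5/2)
r/z = 0/4 = 0; [1+(r/z)²]^(−5/2) = 1.
Δσ_z = 3×1260/(2π×4²) × 1 = 37.6 × 1 = 37.6 kPa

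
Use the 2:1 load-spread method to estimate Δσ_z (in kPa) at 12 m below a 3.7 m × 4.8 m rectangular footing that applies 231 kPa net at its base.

By the 2:1 method the load spreads at 1 horizontal : 2 vertical, so at depth z the loaded area has grown by z in each plan dimension:
Δσ = qBL/((B+z)(L+z)) = 231×3.7×4.8/((3.7+12)(4.8+12)) = 15.554 kPa

Δσ_z ≈ 15.6 kPa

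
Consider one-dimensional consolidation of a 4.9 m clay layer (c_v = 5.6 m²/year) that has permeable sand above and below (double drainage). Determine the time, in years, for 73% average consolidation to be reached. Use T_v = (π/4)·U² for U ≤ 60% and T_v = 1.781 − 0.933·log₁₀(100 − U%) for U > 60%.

t ≈ 0.478 years

Drainage path length: H_d = H/2 = 2.45 m (double drainage).
U > 60%: T_v = 1.781 − 0.933·log₁₀(100 − 73) = 0.44554.
t = T_v·H_d²/c_v = 0.44554×2.45²/5.6 = 0.4776 years.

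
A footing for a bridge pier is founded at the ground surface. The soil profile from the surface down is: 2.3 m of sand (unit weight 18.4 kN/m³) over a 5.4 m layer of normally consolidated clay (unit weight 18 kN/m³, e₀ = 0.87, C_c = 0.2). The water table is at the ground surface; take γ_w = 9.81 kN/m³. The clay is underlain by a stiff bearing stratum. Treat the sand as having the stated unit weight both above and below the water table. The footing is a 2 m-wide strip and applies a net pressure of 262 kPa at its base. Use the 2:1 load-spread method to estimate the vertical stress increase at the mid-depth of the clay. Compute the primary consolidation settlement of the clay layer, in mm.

Mid-depth of clay below the ground surface: z = 2.3 + 5.4/2 = 5 m.
Total vertical stress at mid-clay: σ_v = 18.4×2.3 + 18×2.7 = 90.92 kPa.
Pore pressure: u = 9.81×(5 − 0) = 49.05 kPa.
Initial effective stress: σ'_0 = σ_v − u = 90.92 − 49.05 = 41.87 kPa.
Stress increase at mid-clay by the 2:1 spreading method:
Δσ = qB/(B+z) = 262×2/(2+5) = 74.857 kPa
Final effective stress: σ'_f = σ'_0 + Δσ = 41.87 + 74.857 = 116.73 kPa.
Normally consolidated clay, so the full stress increment lies on the virgin compression line:
S_c = C_c·H/(1+e₀)·log₁₀(σ'_f/σ'_0) = 0.2×5.4/(1+0.87)×log₁₀(116.73/41.87)
    = 0.57754 × 0.44528 = 0.2572 m

S_c ≈ 257 mm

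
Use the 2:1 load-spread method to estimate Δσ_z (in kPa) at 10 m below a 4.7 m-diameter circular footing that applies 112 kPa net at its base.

By the 2:1 method the load spreads at 1 horizontal : 2 vertical, so at depth z the loaded area has grown by z in each plan dimension:
Δσ ≈ qD²/(D+z)² = 112×4.7²/(4.7+10)² = 11.449 kPa

Δσ_z ≈ 11.4 kPa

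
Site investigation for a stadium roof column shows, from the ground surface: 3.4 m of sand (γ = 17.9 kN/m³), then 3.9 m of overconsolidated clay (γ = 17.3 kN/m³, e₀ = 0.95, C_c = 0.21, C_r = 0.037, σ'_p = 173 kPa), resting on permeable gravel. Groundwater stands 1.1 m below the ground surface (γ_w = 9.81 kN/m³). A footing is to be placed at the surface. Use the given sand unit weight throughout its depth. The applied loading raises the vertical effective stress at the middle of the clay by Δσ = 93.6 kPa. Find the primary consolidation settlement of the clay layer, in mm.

S_c ≈ 32.7 mm

Mid-depth of clay below the ground surface: z = 3.4 + 3.9/2 = 5.35 m.
Total vertical stress at mid-clay: σ_v = 17.9×3.4 + 17.3×1.95 = 94.595 kPa.
Pore pressure: u = 9.81×(5.35 − 1.1) = 41.693 kPa.
Initial effective stress: σ'_0 = σ_v − u = 94.595 − 41.693 = 52.902 kPa.
Final effective stress: σ'_f = 52.902 + 93.6 = 146.5 kPa.
σ'_f = 146.5 ≤ σ'_p = 173 kPa, so the clay remains overconsolidated and only the recompression index applies:
S_c = C_r·H/(1+e₀)·log₁₀(σ'_f/σ'_0) = 0.037×3.9/1.95×log₁₀(146.5/52.902)
    = 0.074 × 0.44237 = 0.03274 m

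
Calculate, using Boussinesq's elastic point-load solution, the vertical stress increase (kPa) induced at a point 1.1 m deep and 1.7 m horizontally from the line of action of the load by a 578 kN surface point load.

Boussinesq vertical stress below a point load on an elastic half-space:
Δσ_z = 3P/(2πz²) · [1 + (r/z)²]^(−5/2)
r/z = 1.7/1.1 = 1.5455; [1+(r/z)²]^(−5/2) = 0.047316.
Δσ_z = 3×578/(2π×1.1²) × 0.047316 = 228.08 × 0.047316 = 10.79 kPa

Δσ_z ≈ 10.8 kPa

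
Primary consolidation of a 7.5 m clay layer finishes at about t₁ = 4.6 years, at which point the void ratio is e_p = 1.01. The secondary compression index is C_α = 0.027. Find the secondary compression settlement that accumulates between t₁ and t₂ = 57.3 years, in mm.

Secondary compression: S_s = C_α·H/(1+e_p)·log₁₀(t₂/t₁)
S_s = 0.027×7.5/(1+1.01)×log₁₀(57.3/4.6)
    = 0.1007 × 1.095 = 0.1104 m

S_s ≈ 110 mm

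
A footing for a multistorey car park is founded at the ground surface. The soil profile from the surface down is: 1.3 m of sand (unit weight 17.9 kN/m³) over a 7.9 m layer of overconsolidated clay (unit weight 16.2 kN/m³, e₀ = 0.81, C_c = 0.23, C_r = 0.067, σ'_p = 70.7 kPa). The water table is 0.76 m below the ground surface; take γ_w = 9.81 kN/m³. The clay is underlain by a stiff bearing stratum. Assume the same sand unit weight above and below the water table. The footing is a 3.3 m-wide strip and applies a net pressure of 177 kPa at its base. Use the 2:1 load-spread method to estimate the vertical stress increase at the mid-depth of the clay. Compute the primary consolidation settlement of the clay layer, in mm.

Mid-depth of clay below the ground surface: z = 1.3 + 7.9/2 = 5.25 m.
Total vertical stress at mid-clay: σ_v = 17.9×1.3 + 16.2×3.95 = 87.26 kPa.
Pore pressure: u = 9.81×(5.25 − 0.76) = 44.047 kPa.
Initial effective stress: σ'_0 = σ_v − u = 87.26 − 44.047 = 43.213 kPa.
Stress increase at mid-clay by the 2:1 spreading method:
Δσ = qB/(B+z) = 177×3.3/(3.3+5.25) = 68.316 kPa
Final effective stress: σ'_f = 43.213 + 68.316 = 111.53 kPa.
σ'_f = 111.53 > σ'_p = 70.7 kPa, so the stress path crosses the preconsolidation pressure — recompression up to σ'_p, then virgin compression beyond:
S_c = H/(1+e₀)·[C_r·log₁₀(σ'_p/σ'_0) + C_c·log₁₀(σ'_f/σ'_p)]
    = 7.9/1.81 × [0.067×log₁₀(70.7/43.213) + 0.23×log₁₀(111.53/70.7)]
    = 4.3646 × [0.014325 + 0.045534] = 0.2613 m

S_c ≈ 261 mm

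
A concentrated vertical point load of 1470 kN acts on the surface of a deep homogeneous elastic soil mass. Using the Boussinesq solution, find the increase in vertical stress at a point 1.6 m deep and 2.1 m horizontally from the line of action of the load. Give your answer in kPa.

Δσ_z ≈ 22.4 kPa

Boussinesq vertical stress below a point load on an elastic half-space:
Δσ_z = 3P/(2πz²) · [1 + (r/z)²]^(−5/2)
r/z = 2.1/1.6 = 1.3125; [1+(r/z)²]^(−5/2) = 0.081756.
Δσ_z = 3×1470/(2π×1.6²) × 0.081756 = 274.17 × 0.081756 = 22.42 kPa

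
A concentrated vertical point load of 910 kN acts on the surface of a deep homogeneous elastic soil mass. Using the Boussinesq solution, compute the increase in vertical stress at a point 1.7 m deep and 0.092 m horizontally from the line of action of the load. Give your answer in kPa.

Boussinesq vertical stress below a point load on an elastic half-space:
Δσ_z = 3P/(2πz²) · [1 + (r/z)²]^(−5/2)
r/z = 0.092/1.7 = 0.054118; [1+(r/z)²]^(−5/2) = 0.99272.
Δσ_z = 3×910/(2π×1.7²) × 0.99272 = 150.34 × 0.99272 = 149.2 kPa

Δσ_z ≈ 149 kPa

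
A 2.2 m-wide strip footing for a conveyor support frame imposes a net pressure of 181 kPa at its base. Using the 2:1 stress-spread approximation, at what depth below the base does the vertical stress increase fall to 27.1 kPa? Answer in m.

2:1 spreading — at depth z the loaded area has grown by z in each plan dimension:
qB/(B+z) = Δσ_z ⇒ z = qB/Δσ_z − B = 181×2.2/27.1 − 2.2 = 12.49 m

z ≈ 12.5 m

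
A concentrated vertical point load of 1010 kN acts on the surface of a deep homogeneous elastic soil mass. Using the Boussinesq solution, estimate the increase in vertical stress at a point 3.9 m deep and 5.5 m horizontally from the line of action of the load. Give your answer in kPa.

Boussinesq vertical stress below a point load on an elastic half-space:
Δσ_z = 3P/(2πz²) · [1 + (r/z)²]^(−5/2)
r/z = 5.5/3.9 = 1.4103; [1+(r/z)²]^(−5/2) = 0.064751.
Δσ_z = 3×1010/(2π×3.9²) × 0.064751 = 31.705 × 0.064751 = 2.053 kPa

Δσ_z ≈ 2.05 kPa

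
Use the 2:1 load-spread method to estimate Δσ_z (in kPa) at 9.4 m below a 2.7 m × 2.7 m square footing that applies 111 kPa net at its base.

Δσ_z ≈ 5.53 kPa

By the 2:1 method the load spreads at 1 horizontal : 2 vertical, so at depth z the loaded area has grown by z in each plan dimension:
Δσ = qBL/((B+z)(L+z)) = 111×2.7×2.7/((2.7+9.4)(2.7+9.4)) = 5.5269 kPa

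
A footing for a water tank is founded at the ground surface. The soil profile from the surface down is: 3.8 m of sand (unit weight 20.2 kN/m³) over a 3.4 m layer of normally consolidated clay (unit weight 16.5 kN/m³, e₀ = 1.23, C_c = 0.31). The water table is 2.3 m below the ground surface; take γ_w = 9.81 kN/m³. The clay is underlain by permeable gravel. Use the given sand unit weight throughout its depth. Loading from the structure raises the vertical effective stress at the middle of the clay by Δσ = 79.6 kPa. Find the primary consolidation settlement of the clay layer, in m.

S_c ≈ 0.151 m

Mid-depth of clay below the ground surface: z = 3.8 + 3.4/2 = 5.5 m.
Total vertical stress at mid-clay: σ_v = 20.2×3.8 + 16.5×1.7 = 104.81 kPa.
Pore pressure: u = 9.81×(5.5 − 2.3) = 31.392 kPa.
Initial effective stress: σ'_0 = σ_v − u = 104.81 − 31.392 = 73.418 kPa.
Final effective stress: σ'_f = σ'_0 + Δσ = 73.418 + 79.6 = 153.02 kPa.
Normally consolidated clay, so the full stress increment lies on the virgin compression line:
S_c = C_c·H/(1+e₀)·log₁₀(σ'_f/σ'_0) = 0.31×3.4/(1+1.23)×log₁₀(153.02/73.418)
    = 0.47265 × 0.31895 = 0.1508 m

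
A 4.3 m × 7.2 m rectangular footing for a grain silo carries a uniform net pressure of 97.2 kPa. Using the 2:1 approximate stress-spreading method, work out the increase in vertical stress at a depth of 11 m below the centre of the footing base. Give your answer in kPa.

Δσ_z ≈ 10.8 kPa

By the 2:1 method the load spreads at 1 horizontal : 2 vertical, so at depth z the loaded area has grown by z in each plan dimension:
Δσ = qBL/((B+z)(L+z)) = 97.2×4.3×7.2/((4.3+11)(7.2+11)) = 10.807 kPa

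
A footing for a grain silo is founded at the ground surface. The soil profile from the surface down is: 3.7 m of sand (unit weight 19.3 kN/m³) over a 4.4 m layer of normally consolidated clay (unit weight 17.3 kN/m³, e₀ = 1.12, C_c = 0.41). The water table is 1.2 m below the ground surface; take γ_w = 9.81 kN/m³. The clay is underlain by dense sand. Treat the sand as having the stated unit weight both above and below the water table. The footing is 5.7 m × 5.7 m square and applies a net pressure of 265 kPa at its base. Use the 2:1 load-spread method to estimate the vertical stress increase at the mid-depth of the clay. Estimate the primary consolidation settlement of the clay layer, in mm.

S_c ≈ 258 mm

Mid-depth of clay below the ground surface: z = 3.7 + 4.4/2 = 5.9 m.
Total vertical stress at mid-clay: σ_v = 19.3×3.7 + 17.3×2.2 = 109.47 kPa.
Pore pressure: u = 9.81×(5.9 − 1.2) = 46.107 kPa.
Initial effective stress: σ'_0 = σ_v − u = 109.47 − 46.107 = 63.363 kPa.
Stress increase at mid-clay by the 2:1 spreading method:
Δσ = qBL/((B+z)(L+z)) = 265×5.7×5.7/((5.7+5.9)(5.7+5.9)) = 63.985 kPa
Final effective stress: σ'_f = σ'_0 + Δσ = 63.363 + 63.985 = 127.35 kPa.
Normally consolidated clay, so the full stress increment lies on the virgin compression line:
S_c = C_c·H/(1+e₀)·log₁₀(σ'_f/σ'_0) = 0.41×4.4/(1+1.12)×log₁₀(127.35/63.363)
    = 0.85094 × 0.30316 = 0.258 m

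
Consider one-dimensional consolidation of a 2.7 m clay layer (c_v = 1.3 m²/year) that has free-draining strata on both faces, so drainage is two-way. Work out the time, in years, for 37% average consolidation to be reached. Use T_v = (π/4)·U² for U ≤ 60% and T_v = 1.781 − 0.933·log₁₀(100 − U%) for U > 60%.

t ≈ 0.151 years

Drainage path length: H_d = H/2 = 1.35 m (double drainage).
U ≤ 60%: T_v = (π/4)·U² = (π/4)×0.37² = 0.10752.
t = T_v·H_d²/c_v = 0.10752×1.35²/1.3 = 0.1507 years.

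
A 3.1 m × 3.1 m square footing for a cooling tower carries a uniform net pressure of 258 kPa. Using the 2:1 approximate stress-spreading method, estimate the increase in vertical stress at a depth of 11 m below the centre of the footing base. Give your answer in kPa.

Δσ_z ≈ 12.5 kPa

By the 2:1 method the load spreads at 1 horizontal : 2 vertical, so at depth z the loaded area has grown by z in each plan dimension:
Δσ = qBL/((B+z)(L+z)) = 258×3.1×3.1/((3.1+11)(3.1+11)) = 12.471 kPa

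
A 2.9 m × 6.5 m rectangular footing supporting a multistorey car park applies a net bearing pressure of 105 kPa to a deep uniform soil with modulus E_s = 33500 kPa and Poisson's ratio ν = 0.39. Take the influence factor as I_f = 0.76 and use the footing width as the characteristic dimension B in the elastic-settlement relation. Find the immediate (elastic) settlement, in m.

S_e ≈ 0.00586 m

Immediate (elastic) settlement: S_e = q·B·(1−ν²)/E_s · I_f.
S_e = 105 × 2.9 × (1 − 0.39²) / 33500 × 0.76
    = 105 × 2.9 × 0.8479 / 33500 × 0.76
    = 0.005857 m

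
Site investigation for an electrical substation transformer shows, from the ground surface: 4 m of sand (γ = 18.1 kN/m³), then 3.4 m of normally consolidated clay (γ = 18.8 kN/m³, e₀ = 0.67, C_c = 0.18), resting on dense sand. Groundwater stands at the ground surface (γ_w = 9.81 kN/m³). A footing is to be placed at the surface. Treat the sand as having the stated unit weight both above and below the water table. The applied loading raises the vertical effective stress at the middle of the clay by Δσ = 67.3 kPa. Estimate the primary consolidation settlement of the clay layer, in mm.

S_c ≈ 139 mm

Mid-depth of clay below the ground surface: z = 4 + 3.4/2 = 5.7 m.
Total vertical stress at mid-clay: σ_v = 18.1×4 + 18.8×1.7 = 104.36 kPa.
Pore pressure: u = 9.81×(5.7 − 0) = 55.917 kPa.
Initial effective stress: σ'_0 = σ_v − u = 104.36 − 55.917 = 48.443 kPa.
Final effective stress: σ'_f = σ'_0 + Δσ = 48.443 + 67.3 = 115.74 kPa.
Normally consolidated clay, so the full stress increment lies on the virgin compression line:
S_c = C_c·H/(1+e₀)·log₁₀(σ'_f/σ'_0) = 0.18×3.4/(1+0.67)×log₁₀(115.74/48.443)
    = 0.36647 × 0.37825 = 0.1386 m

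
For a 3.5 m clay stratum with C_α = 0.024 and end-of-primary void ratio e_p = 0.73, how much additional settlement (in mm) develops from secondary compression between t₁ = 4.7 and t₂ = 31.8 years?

S_s ≈ 40.3 mm

Secondary compression: S_s = C_α·H/(1+e_p)·log₁₀(t₂/t₁)
S_s = 0.024×3.5/(1+0.73)×log₁₀(31.8/4.7)
    = 0.04855 × 0.8303 = 0.04032 m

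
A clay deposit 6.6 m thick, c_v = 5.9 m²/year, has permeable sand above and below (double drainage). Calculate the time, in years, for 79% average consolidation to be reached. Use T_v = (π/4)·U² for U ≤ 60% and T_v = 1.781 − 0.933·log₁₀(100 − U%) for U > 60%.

Drainage path length: H_d = H/2 = 3.3 m (double drainage).
U > 60%: T_v = 1.781 − 0.933·log₁₀(100 − 79) = 0.54737.
t = T_v·H_d²/c_v = 0.54737×3.3²/5.9 = 1.01 years.

t ≈ 1.01 years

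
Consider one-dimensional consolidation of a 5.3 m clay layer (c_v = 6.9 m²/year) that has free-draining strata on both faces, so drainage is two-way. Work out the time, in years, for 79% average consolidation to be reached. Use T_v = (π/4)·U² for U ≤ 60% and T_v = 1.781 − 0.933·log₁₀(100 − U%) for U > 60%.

t ≈ 0.557 years

Drainage path length: H_d = H/2 = 2.65 m (double drainage).
U > 60%: T_v = 1.781 − 0.933·log₁₀(100 − 79) = 0.54737.
t = T_v·H_d²/c_v = 0.54737×2.65²/6.9 = 0.5571 years.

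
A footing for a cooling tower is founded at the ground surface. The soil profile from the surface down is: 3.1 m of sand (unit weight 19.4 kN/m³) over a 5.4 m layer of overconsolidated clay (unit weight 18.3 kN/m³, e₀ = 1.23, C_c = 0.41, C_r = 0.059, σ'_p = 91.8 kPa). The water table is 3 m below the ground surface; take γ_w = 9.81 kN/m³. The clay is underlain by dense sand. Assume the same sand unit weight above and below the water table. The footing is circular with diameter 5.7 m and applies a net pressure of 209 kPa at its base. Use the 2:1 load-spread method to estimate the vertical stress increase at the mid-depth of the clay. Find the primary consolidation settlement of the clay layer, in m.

Mid-depth of clay below the ground surface: z = 3.1 + 5.4/2 = 5.8 m.
Total vertical stress at mid-clay: σ_v = 19.4×3.1 + 18.3×2.7 = 109.55 kPa.
Pore pressure: u = 9.81×(5.8 − 3) = 27.468 kPa.
Initial effective stress: σ'_0 = σ_v − u = 109.55 − 27.468 = 82.082 kPa.
Stress increase at mid-clay by the 2:1 spreading method:
Δσ ≈ qD²/(D+z)² = 209×5.7²/(5.7+5.8)² = 51.345 kPa
Final effective stress: σ'_f = 82.082 + 51.345 = 133.43 kPa.
σ'_f = 133.43 > σ'_p = 91.8 kPa, so the stress path crosses the preconsolidation pressure — recompression up to σ'_p, then virgin compression beyond:
S_c = H/(1+e₀)·[C_r·log₁₀(σ'_p/σ'_0) + C_c·log₁₀(σ'_f/σ'_p)]
    = 5.4/2.23 × [0.059×log₁₀(91.8/82.082) + 0.41×log₁₀(133.43/91.8)]
    = 2.4215 × [0.0028671 + 0.066588] = 0.1682 m

S_c ≈ 0.168 m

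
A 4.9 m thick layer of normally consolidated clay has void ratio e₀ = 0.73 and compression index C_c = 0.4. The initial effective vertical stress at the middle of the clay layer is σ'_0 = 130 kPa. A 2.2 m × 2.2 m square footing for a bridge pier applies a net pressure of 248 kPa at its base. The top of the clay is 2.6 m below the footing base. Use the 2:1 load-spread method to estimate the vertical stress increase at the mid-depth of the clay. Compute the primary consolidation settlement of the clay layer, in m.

Mid-depth of clay below the footing base: z = 2.6 + 4.9/2 = 5.05 m.
Stress increase at mid-clay by the 2:1 spreading method:
Δσ = qBL/((B+z)(L+z)) = 248×2.2×2.2/((2.2+5.05)(2.2+5.05)) = 22.836 kPa
Final effective stress: σ'_f = σ'_0 + Δσ = 130 + 22.836 = 152.84 kPa.
Normally consolidated clay, so the full stress increment lies on the virgin compression line:
S_c = C_c·H/(1+e₀)·log₁₀(σ'_f/σ'_0) = 0.4×4.9/(1+0.73)×log₁₀(152.84/130)
    = 1.1329 × 0.070294 = 0.07964 m

S_c ≈ 0.0796 m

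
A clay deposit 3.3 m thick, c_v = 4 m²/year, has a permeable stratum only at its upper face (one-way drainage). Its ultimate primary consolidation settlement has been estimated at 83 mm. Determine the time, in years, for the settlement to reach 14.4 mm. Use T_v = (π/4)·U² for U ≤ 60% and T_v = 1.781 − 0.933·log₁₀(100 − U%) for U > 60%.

t ≈ 0.0644 years

Drainage path length: H_d = H = 3.3 m (single drainage).
U = S(t)/S_ult = 14.4/83 = 0.1735.
U ≤ 60%: T_v = (π/4)·U² = (π/4)×0.17349² = 0.023641.
t = T_v·H_d²/c_v = 0.023641×3.3²/4 = 0.06436 years.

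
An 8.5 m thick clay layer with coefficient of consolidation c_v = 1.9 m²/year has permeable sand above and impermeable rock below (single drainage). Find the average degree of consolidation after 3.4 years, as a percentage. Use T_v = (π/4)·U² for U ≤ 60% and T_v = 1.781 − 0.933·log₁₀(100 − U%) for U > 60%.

U ≈ 33.7 %

Drainage path length: H_d = H = 8.5 m (single drainage).
T_v = c_v·t/H_d² = 1.9×3.4/8.5² = 0.089412.
T_v = 0.089412 corresponds to the U ≤ 60% branch:
U = √(4T_v/π) = 0.3374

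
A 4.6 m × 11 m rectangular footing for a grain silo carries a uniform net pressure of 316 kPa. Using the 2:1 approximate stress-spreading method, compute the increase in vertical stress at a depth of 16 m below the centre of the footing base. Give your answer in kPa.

By the 2:1 method the load spreads at 1 horizontal : 2 vertical, so at depth z the loaded area has grown by z in each plan dimension:
Δσ = qBL/((B+z)(L+z)) = 316×4.6×11/((4.6+16)(11+16)) = 28.748 kPa

Δσ_z ≈ 28.7 kPa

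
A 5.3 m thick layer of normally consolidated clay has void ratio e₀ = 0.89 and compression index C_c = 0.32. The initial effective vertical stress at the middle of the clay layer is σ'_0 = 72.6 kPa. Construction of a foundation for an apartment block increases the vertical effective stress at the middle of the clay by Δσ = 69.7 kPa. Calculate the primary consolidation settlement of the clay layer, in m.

Final effective stress: σ'_f = σ'_0 + Δσ = 72.6 + 69.7 = 142.3 kPa.
Normally consolidated clay, so the full stress increment lies on the virgin compression line:
S_c = C_c·H/(1+e₀)·log₁₀(σ'_f/σ'_0) = 0.32×5.3/(1+0.89)×log₁₀(142.3/72.6)
    = 0.89735 × 0.29227 = 0.2623 m

S_c ≈ 0.262 m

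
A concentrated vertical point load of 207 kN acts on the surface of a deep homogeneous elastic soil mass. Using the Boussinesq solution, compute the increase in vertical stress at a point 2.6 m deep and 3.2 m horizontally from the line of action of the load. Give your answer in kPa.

Δσ_z ≈ 1.46 kPa

Boussinesq vertical stress below a point load on an elastic half-space:
Δσ_z = 3P/(2πz²) · [1 + (r/z)²]^(−5/2)
r/z = 3.2/2.6 = 1.2308; [1+(r/z)²]^(−5/2) = 0.099711.
Δσ_z = 3×207/(2π×2.6²) × 0.099711 = 14.621 × 0.099711 = 1.458 kPa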